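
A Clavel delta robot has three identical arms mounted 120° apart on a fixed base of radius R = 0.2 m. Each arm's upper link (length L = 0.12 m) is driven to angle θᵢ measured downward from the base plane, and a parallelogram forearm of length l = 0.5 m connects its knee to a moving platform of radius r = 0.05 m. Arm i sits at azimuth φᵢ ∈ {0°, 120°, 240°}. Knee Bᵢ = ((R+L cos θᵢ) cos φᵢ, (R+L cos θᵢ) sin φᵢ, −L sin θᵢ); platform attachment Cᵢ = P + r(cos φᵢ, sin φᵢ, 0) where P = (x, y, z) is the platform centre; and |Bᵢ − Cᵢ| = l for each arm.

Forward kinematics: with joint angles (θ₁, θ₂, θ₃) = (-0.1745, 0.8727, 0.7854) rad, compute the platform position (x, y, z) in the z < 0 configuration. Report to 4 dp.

(0.1467, -0.0125, -0.4640)

φ1=0.0°: virtual centre (0.2682, 0.0000, 0.0208), radius l
O2 = (0.2271·cos120.0°, 0.2271·sin120.0°, -0.0919) = (-0.1136, 0.1967, -0.0919)
φ3=240.0°: virtual centre (-0.1174, -0.2034, -0.0849), radius l
eliminate P² terms by subtracting sphere 1 from 2 and 3
[-0.7635 0.3934 -0.2255]·P = -0.0123;  [-0.7712 -0.4068 -0.2114]·P = -0.0100
Cramer: x(z) = 0.0146-0.2849z;  y(z) = -0.0030+0.0204z
into |P−O₁|² = l²: 1.0816z² + 0.1027z + -0.1852 = 0;  Δ = 0.8119;  z = -0.4640 or 0.3691 → z<0 root = -0.4640
x = 0.1467, y = -0.0125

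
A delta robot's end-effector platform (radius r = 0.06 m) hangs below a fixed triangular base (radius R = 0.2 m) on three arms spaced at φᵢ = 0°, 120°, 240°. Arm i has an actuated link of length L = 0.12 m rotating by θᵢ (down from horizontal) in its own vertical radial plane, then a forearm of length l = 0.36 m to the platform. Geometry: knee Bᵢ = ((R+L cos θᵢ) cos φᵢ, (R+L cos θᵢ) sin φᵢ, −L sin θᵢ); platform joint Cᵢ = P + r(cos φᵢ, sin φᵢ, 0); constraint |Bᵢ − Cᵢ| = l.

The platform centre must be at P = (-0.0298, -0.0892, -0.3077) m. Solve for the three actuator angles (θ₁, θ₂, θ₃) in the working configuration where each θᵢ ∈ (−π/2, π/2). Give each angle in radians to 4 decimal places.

θ₁ = 0.6983, θ₂ = 0.8730, θ₃ = -0.0873

φ1=0.0° → target in arm frame (-0.0298, -0.0892)
  A cos θ + B sin θ = C:  0.1698·cos θ + -0.3077·sin θ = -0.0678
  √(A²+B²)=0.3514;  θ1 = -1.0665+1.7649 ≈ 0.6983
φ2=120.0° → target in arm frame (-0.0623, 0.0704)
  A=0.2023, B=-0.3077, C=(l²−L²−A²−y'²−z²)/(2L)=-0.1058
  √(A²+B²)=0.3683;  θ2 = -0.9891+1.8621 ≈ 0.8730
φ3=240.0° → target in arm frame (0.0921, 0.0188)
  A=0.0479, B=-0.3077, C=(l²−L²−A²−y'²−z²)/(2L)=0.0745
  γ=atan2(-0.3077,0.0479)=-1.4165;  ψ=arccos(0.2392)=1.3292;  θ3=γ+ψ≈-0.0873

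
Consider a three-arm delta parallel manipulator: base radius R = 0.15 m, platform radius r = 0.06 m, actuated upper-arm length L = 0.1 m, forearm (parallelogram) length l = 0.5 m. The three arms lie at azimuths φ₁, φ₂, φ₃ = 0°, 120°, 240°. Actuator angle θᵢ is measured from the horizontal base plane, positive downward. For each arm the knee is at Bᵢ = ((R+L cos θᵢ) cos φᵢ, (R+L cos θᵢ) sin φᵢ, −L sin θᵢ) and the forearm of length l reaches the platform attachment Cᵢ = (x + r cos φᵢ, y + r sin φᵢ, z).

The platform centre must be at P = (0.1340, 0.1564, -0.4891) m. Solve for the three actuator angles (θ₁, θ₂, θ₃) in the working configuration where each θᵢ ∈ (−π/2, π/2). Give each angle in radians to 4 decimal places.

rotate P by −φ1: (0.1340, 0.1564, -0.4891)
  A cos θ + B sin θ = C:  -0.0440·cos θ + -0.4891·sin θ = -0.1281
  √(A²+B²)=0.4911;  θ1 = -1.6605+1.8347 ≈ 0.1741
arm 2 (φ=120.0°): x'=0.0684, y'=-0.1942
  A cos θ + B sin θ = C:  0.0216·cos θ + -0.4891·sin θ = -0.1871
  γ=atan2(-0.4891,0.0216)=-1.5268;  ψ=arccos(-0.3821)=1.9629;  θ2=γ+ψ≈0.4361
arm 3 (φ=240.0°): x'=-0.2024, y'=0.0378
  e−x'=0.2924;  (l²−L²−(e−x')²−y'²−z²)/2L = -0.4309
  θ3 = atan2(B,A) + arccos(C/0.5699) = 1.3962

θ₁ = 0.1741, θ₂ = 0.4361, θ₃ = 1.3962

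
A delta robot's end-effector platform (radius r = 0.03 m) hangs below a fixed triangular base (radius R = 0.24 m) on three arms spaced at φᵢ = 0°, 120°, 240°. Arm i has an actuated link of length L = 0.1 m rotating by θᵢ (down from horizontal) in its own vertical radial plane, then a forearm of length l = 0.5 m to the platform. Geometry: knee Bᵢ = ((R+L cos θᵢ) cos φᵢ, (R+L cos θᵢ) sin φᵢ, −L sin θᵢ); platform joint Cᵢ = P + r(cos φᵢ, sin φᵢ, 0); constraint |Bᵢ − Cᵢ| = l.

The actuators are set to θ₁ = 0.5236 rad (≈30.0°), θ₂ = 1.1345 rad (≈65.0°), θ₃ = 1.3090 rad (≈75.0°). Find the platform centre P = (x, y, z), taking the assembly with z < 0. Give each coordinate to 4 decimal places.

φ1=0.0°: virtual centre (0.2966, 0.0000, -0.0500), radius l
arm 2 at φ=120.0°: (R−r)+L cos θ2 = 0.2523;  S2 = (-0.1261, 0.2185, -0.0906)
S3 = (0.2359·cos240.0°, 0.2359·sin240.0°, -0.0966) = (-0.1179, -0.2043, -0.0966)
subtract pairs → two planes through P
linear system: -0.8455x+0.4369y = -0.0186−-0.0813z; -0.8291x+-0.4086y = -0.0255−-0.0932z
det = 0.7077;  x = 0.0265+-0.1045z,  y = 0.0086+-0.0161z
quadratic in z: (1.0112)z²+(0.1561)z+(-0.1745)=0, √Δ=0.8544 → z ∈ {-0.4997, 0.3453}; z = -0.4997 (taking z<0)
x = 0.0787, y = 0.0167

(0.0787, 0.0167, -0.4997)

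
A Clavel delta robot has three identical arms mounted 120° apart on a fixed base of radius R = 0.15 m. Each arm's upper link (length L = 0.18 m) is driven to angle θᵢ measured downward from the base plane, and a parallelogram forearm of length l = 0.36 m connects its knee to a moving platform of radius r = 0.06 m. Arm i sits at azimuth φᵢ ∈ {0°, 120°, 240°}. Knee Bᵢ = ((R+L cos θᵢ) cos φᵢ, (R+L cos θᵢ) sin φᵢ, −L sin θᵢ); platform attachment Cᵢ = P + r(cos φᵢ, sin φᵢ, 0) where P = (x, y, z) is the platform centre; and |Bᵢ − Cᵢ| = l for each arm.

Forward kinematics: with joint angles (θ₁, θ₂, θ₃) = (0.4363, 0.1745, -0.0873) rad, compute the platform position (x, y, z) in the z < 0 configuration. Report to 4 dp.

(-0.0506, -0.0273, -0.2674)

arm 1 at φ=0.0°: e+L cos θ1 = 0.2531;  O1 = (0.2531, 0.0000, -0.0761)
O2 = (0.2673·cos120.0°, 0.2673·sin120.0°, -0.0313) = (-0.1336, 0.2315, -0.0313)
φ3=240.0°: virtual centre (-0.1347, -0.2332, 0.0157), radius l
eliminate P² terms by subtracting sphere 1 from 2 and 3
[-0.7735 0.4629 0.0896]·P = 0.0025;  [-0.7756 -0.4665 0.1835]·P = 0.0029
Cramer: x(z) = -0.0035+0.1761z;  y(z) = -0.0004+0.1006z
quadratic in z: (1.0411)z²+(0.0617)z+(-0.0579)=0, √Δ=0.4951 → z ∈ {-0.2674, 0.2081}; z = -0.2674 (taking z<0)
x = -0.0506, y = -0.0273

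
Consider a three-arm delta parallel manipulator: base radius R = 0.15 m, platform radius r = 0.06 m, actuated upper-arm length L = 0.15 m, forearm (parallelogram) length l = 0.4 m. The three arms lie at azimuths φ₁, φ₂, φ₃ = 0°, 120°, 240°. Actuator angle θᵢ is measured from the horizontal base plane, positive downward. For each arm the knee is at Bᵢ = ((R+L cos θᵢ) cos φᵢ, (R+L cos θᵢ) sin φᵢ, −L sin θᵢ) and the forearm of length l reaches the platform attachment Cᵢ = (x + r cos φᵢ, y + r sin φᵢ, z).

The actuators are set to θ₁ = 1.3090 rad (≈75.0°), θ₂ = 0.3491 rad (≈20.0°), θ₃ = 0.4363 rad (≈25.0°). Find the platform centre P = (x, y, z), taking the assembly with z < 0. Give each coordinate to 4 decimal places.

φ1=0.0°: virtual centre (0.1288, 0.0000, -0.1449), radius l
φ2=120.0°: virtual centre (-0.1155, 0.2000, -0.0513), radius l
arm 3 at φ=240.0°: e+L cos θ3 = 0.2259;  centre 3 = (-0.1130, -0.1957, -0.0634)
subtract pairs → two planes through P
[-0.4886 0.4000 0.1872]·P = 0.0184;  [-0.4836 -0.3914 0.1630]·P = 0.0175
det = 0.3847;  x = -0.0369+0.3599z,  y = 0.0009+-0.0283z
sphere 1 gives Az²+Bz+C=0 with A=1.1303, B=0.1704, C=-0.1115;  B²−4AC=0.5334;  roots -0.3985, 0.2477;  negative root z = -0.3985
x = -0.1803, y = 0.0122

(-0.1803, 0.0122, -0.3985)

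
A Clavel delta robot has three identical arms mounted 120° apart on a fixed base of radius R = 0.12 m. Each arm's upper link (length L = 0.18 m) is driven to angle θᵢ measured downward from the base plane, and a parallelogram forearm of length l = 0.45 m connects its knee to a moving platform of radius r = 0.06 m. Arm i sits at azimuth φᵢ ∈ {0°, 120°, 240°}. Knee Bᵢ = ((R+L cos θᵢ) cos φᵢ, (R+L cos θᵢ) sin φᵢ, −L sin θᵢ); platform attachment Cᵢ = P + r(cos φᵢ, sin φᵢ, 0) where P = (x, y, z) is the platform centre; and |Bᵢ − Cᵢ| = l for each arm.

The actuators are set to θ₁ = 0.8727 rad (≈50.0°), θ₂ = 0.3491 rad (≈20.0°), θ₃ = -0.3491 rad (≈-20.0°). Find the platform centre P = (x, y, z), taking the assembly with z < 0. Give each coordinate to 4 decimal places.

arm 1 at φ=0.0°: (R−r)+L cos θ1 = 0.1757;  centre 1 = (0.1757, 0.0000, -0.1379)
centre 2 = (0.2291·cos120.0°, 0.2291·sin120.0°, -0.0616) = (-0.1146, 0.1984, -0.0616)
φ3=240.0°: virtual centre (-0.1146, -0.1984, 0.0616), radius l
subtract pairs → two planes through P
[-0.5805 0.3969 0.1526]·P = 0.0064;  [-0.5805 -0.3969 0.3989]·P = 0.0064
Cramer: x(z) = -0.0110+0.4751z;  y(z) = 0.0000+0.3103z
into |P−centre ₁|² = l²: 1.3219z² + 0.0984z + -0.1486 = 0;  Δ = 0.7955;  z = -0.3746 or 0.3001 → z<0 root = -0.3746
x = -0.1890, y = -0.1162

(-0.1890, -0.1162, -0.3746)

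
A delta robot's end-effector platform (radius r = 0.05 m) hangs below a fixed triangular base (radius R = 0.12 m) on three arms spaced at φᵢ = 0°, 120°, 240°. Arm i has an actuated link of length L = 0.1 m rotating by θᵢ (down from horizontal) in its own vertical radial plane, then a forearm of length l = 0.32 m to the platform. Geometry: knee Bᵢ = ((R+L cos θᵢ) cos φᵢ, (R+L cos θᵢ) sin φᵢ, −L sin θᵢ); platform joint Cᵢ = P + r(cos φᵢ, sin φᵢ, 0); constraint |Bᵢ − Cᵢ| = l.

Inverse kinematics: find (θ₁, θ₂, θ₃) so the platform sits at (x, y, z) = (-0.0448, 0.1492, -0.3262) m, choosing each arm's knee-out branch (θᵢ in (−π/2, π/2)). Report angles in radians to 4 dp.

arm 1 (φ=0.0°): x'=-0.0448, y'=0.1492
  e−x'=0.1148;  (l²−L²−(e−x')²−y'²−z²)/2L = -0.2472
  θ1 = atan2(B,A) + arccos(C/0.3458) = 1.1349
φ2=120.0° → target in arm frame (0.1516, -0.0358)
  e−x'=-0.0816;  (l²−L²−(e−x')²−y'²−z²)/2L = -0.1097
  θ2 = atan2(B,A) + arccos(C/0.3363) = 0.0873
φ3=240.0° → target in arm frame (-0.1068, -0.1134)
  A=0.1768, B=-0.3262, C=(l²−L²−A²−y'²−z²)/(2L)=-0.2906
  γ=atan2(-0.3262,0.1768)=-1.0741;  ψ=arccos(-0.7833)=2.4708;  θ3=γ+ψ≈1.3967

θ₁ = 1.1349, θ₂ = 0.0873, θ₃ = 1.3967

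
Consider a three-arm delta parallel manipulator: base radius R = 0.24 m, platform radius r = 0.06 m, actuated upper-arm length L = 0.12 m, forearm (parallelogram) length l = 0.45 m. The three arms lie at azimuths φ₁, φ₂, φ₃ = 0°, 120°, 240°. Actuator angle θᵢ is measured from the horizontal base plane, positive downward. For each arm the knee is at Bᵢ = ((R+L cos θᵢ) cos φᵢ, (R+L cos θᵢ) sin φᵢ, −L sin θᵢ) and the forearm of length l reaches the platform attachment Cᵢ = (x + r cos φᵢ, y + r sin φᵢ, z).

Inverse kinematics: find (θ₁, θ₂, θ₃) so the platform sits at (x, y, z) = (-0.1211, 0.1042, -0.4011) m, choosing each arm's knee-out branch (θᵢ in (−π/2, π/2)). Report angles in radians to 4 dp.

rotate P by −φ1: (-0.1211, 0.1042, -0.4011)
  A cos θ + B sin θ = C:  0.3011·cos θ + -0.4011·sin θ = -0.3096
  γ=atan2(-0.4011,0.3011)=-0.9269;  ψ=arccos(-0.6173)=2.2361;  θ1=γ+ψ≈1.3092
rotate P by −φ2: (0.1508, 0.0528, -0.4011)
  e−x'=0.0292;  (l²−L²−(e−x')²−y'²−z²)/2L = 0.0983
  θ2 = atan2(B,A) + arccos(C/0.4022) = -0.1741
rotate P by −φ3: (-0.0297, -0.1570, -0.4011)
  A=0.2097, B=-0.4011, C=(l²−L²−A²−y'²−z²)/(2L)=-0.1725
  √(A²+B²)=0.4526;  θ3 = -1.0891+1.9617 ≈ 0.8727

θ₁ = 1.3092, θ₂ = -0.1741, θ₃ = 0.8727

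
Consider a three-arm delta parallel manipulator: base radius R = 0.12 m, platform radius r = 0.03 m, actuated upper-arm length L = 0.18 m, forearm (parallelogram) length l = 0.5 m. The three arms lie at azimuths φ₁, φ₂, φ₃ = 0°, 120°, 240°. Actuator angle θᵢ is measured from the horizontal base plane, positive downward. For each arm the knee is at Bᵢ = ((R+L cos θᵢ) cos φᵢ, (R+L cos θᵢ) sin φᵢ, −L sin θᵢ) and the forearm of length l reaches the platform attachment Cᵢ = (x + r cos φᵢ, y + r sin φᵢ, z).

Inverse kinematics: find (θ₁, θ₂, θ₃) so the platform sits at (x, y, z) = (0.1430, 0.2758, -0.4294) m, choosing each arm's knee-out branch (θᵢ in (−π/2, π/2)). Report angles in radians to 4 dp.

θ₁ = 0.1747, θ₂ = 0.0877, θ₃ = 1.3966

arm 1 (φ=0.0°): x'=0.1430, y'=0.2758
  A=-0.0530, B=-0.4294, C=(l²−L²−A²−y'²−z²)/(2L)=-0.1268
  γ=atan2(-0.4294,-0.0530)=-1.6936;  ψ=arccos(-0.2931)=1.8683;  θ1=γ+ψ≈0.1747
rotate P by −φ2: (0.1673, -0.2617, -0.4294)
  A cos θ + B sin θ = C:  -0.0773·cos θ + -0.4294·sin θ = -0.1147
  θ2 = atan2(B,A) + arccos(C/0.4363) = 0.0877
arm 3 (φ=240.0°): x'=-0.3103, y'=-0.0141
  A=0.4003, B=-0.4294, C=(l²−L²−A²−y'²−z²)/(2L)=-0.3535
  √(A²+B²)=0.5871;  θ3 = -0.8204+2.2170 ≈ 1.3966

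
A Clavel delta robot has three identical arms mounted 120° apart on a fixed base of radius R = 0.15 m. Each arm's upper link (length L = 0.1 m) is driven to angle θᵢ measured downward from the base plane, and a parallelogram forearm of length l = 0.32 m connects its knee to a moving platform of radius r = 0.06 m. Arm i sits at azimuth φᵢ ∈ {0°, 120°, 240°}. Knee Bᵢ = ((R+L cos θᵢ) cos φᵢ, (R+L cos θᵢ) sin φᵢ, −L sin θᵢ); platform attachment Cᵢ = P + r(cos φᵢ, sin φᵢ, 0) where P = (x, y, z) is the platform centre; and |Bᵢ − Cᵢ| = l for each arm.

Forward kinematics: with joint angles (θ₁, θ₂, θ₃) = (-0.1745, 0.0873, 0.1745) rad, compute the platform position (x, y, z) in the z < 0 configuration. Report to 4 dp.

arm 1 at φ=0.0°: (R−r)+L cos θ1 = 0.1885;  S1 = (0.1885, 0.0000, 0.0174)
arm 2 at φ=120.0°: (R−r)+L cos θ2 = 0.1896;  S2 = (-0.0948, 0.1642, -0.0087)
S3 = (0.1885·cos240.0°, 0.1885·sin240.0°, -0.0174) = (-0.0942, -0.1632, -0.0174)
eliminate P² terms by subtracting sphere 1 from 2 and 3
linear system: -0.5666x+0.3284y = 0.0002−-0.0522z; -0.5654x+-0.3265y = 0.0000−-0.0694z
det = 0.3707;  x = -0.0002+-0.1075z,  y = 0.0003+-0.0266z
quadratic in z: (1.0123)z²+(0.0058)z+(-0.0665)=0, √Δ=0.5190 → z ∈ {-0.2592, 0.2535}; z = -0.2592 (taking z<0)
x = 0.0277, y = 0.0072

(0.0277, 0.0072, -0.2592)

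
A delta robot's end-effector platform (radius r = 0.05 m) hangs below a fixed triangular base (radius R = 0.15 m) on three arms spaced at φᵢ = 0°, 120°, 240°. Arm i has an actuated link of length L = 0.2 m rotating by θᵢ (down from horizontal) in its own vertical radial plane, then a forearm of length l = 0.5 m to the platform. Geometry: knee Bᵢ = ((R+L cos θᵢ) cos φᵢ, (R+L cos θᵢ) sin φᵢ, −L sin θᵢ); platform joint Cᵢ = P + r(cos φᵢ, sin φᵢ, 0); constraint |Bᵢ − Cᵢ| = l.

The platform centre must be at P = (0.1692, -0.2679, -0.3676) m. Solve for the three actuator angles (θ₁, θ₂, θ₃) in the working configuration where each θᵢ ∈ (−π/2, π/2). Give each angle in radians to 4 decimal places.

φ1=0.0° → target in arm frame (0.1692, -0.2679)
  A cos θ + B sin θ = C:  -0.0692·cos θ + -0.3676·sin θ = -0.0042
  θ1 = atan2(B,A) + arccos(C/0.3741) = -0.1748
arm 2 (φ=120.0°): x'=-0.3166, y'=-0.0126
  A cos θ + B sin θ = C:  0.4166·cos θ + -0.3676·sin θ = -0.2471
  √(A²+B²)=0.5556;  θ2 = -0.7230+2.0317 ≈ 1.3088
rotate P by −φ3: (0.1474, 0.2805, -0.3676)
  e−x'=-0.0474;  (l²−L²−(e−x')²−y'²−z²)/2L = -0.0151
  θ3 = atan2(B,A) + arccos(C/0.3706) = -0.0875

θ₁ = -0.1748, θ₂ = 1.3088, θ₃ = -0.0875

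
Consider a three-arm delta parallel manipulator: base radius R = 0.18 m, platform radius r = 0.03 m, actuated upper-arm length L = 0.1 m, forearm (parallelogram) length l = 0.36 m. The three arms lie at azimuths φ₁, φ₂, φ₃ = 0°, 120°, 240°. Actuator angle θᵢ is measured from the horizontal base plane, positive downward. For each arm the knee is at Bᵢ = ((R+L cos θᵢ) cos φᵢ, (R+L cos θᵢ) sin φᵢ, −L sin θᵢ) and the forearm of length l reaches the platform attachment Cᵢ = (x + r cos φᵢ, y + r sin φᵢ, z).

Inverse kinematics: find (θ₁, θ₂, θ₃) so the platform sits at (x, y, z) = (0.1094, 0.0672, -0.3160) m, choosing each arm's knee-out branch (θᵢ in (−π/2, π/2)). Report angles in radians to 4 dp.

rotate P by −φ1: (0.1094, 0.0672, -0.3160)
  A cos θ + B sin θ = C:  0.0406·cos θ + -0.3160·sin θ = 0.0679
  θ1 = atan2(B,A) + arccos(C/0.3186) = -0.0870
arm 2 (φ=120.0°): x'=0.0035, y'=-0.1283
  A=0.1465, B=-0.3160, C=(l²−L²−A²−y'²−z²)/(2L)=-0.0910
  γ=atan2(-0.3160,0.1465)=-1.1367;  ψ=arccos(-0.2611)=1.8350;  θ2=γ+ψ≈0.6983
φ3=240.0° → target in arm frame (-0.1129, 0.0611)
  e−x'=0.2629;  (l²−L²−(e−x')²−y'²−z²)/2L = -0.2655
  γ=atan2(-0.3160,0.2629)=-0.8769;  ψ=arccos(-0.6460)=2.2731;  θ3=γ+ψ≈1.3963

θ₁ = -0.0870, θ₂ = 0.6983, θ₃ = 1.3963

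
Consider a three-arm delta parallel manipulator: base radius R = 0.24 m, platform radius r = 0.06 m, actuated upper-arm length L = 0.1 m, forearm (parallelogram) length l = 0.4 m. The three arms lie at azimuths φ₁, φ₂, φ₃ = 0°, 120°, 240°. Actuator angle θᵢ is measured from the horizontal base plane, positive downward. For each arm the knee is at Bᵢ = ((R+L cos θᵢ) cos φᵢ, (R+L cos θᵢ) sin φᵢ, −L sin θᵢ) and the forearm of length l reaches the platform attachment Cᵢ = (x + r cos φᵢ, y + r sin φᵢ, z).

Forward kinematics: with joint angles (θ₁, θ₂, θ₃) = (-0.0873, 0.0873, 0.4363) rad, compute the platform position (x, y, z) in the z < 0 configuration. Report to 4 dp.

centre 1 = (0.2796·cos0.0°, 0.2796·sin0.0°, 0.0087) = (0.2796, 0.0000, 0.0087)
arm 2 at φ=120.0°: (R−r)+L cos θ2 = 0.2796;  centre 2 = (-0.1398, 0.2422, -0.0087)
φ3=240.0°: virtual centre (-0.1353, -0.2344, -0.0423), radius l
subtract pairs → two planes through P
linear system: -0.8389x+0.4843y = 0.0000−-0.0349z; -0.8299x+-0.4687y = -0.0032−-0.1020z
det = 0.7951;  x = 0.0020+-0.0827z,  y = 0.0034+-0.0712z
quadratic in z: (1.0119)z²+(0.0280)z+(-0.0828)=0, √Δ=0.5797 → z ∈ {-0.3003, 0.2726}; z = -0.3003 (taking z<0)
x = 0.0268, y = 0.0248

(0.0268, 0.0248, -0.3003)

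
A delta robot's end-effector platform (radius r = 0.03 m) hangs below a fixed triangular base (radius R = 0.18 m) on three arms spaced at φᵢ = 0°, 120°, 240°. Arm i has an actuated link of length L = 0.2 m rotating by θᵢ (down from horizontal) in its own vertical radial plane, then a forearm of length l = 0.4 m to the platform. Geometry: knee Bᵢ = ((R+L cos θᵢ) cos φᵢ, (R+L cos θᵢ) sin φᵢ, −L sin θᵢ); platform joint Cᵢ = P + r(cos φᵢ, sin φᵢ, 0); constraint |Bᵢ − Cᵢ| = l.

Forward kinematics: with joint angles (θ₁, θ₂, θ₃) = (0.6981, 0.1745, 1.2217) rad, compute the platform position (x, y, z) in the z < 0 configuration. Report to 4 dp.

(0.0122, 0.1526, -0.3567)

arm 1 at φ=0.0°: ρ1 = 0.3032;  centre 1 = (0.3032, 0.0000, -0.1286)
arm 2 at φ=120.0°: ρ2 = 0.3470;  centre 2 = (-0.1735, 0.3005, -0.0347)
arm 3 at φ=240.0°: ρ3 = 0.2184;  centre 3 = (-0.1092, -0.1891, -0.1879)
subtract pairs → two planes through P
[-0.9534 0.6010 0.1877]·P = 0.0131;  [-0.8248 -0.3783 -0.1188]·P = -0.0254
det = 0.8564;  x = 0.0121+-0.0004z,  y = 0.0410+-0.3130z
sphere 1 gives Az²+Bz+C=0 with A=1.0980, B=0.2317, C=-0.0570;  B²−4AC=0.3041;  roots -0.3567, 0.1456;  negative root z = -0.3567
x = 0.0122, y = 0.1526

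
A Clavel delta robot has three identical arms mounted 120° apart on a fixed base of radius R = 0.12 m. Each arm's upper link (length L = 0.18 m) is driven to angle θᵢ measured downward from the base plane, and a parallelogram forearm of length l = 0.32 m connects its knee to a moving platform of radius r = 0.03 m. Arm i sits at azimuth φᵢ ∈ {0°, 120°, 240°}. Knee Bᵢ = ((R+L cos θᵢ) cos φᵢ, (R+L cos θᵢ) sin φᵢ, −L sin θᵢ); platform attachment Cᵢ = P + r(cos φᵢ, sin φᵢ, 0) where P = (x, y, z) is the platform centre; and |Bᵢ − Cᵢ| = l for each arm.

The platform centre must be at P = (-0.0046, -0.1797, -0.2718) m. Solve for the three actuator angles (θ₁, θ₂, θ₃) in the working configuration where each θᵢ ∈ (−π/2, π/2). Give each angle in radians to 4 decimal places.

θ₁ = 0.7855, θ₂ = 1.3094, θ₃ = -0.0870

arm 1 (φ=0.0°): x'=-0.0046, y'=-0.1797
  A=0.0946, B=-0.2718, C=(l²−L²−A²−y'²−z²)/(2L)=-0.1253
  θ1 = atan2(B,A) + arccos(C/0.2878) = 0.7855
rotate P by −φ2: (-0.1533, 0.0938, -0.2718)
  A cos θ + B sin θ = C:  0.2433·cos θ + -0.2718·sin θ = -0.1997
  √(A²+B²)=0.3648;  θ2 = -0.8406+2.1500 ≈ 1.3094
φ3=240.0° → target in arm frame (0.1579, 0.0859)
  A=-0.0679, B=-0.2718, C=(l²−L²−A²−y'²−z²)/(2L)=-0.0441
  √(A²+B²)=0.2802;  θ3 = -1.8157+1.7287 ≈ -0.0870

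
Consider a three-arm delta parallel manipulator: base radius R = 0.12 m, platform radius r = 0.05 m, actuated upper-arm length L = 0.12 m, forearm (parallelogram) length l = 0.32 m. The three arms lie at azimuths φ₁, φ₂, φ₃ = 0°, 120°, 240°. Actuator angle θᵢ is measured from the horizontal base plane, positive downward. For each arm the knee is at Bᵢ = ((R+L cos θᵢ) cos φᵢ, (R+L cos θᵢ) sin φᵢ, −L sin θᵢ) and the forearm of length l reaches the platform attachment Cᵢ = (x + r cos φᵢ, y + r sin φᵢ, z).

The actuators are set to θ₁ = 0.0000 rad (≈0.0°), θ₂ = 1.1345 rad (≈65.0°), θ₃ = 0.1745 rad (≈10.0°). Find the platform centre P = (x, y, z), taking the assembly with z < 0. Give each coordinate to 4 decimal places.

S1 = (0.1900·cos0.0°, 0.1900·sin0.0°, 0.0000) = (0.1900, 0.0000, 0.0000)
φ2=120.0°: virtual centre (-0.0604, 0.1045, -0.1088), radius l
S3 = (0.1882·cos240.0°, 0.1882·sin240.0°, -0.0208) = (-0.0941, -0.1630, -0.0208)
|S₂|²−|S₁|² = -0.0097;  |S₃|²−|S₁|² = -0.0003
[-0.5007 0.2091 -0.2175]·P = -0.0097;  [-0.5682 -0.3259 -0.0417]·P = -0.0003
Cramer: x(z) = 0.0114-0.2823z;  y(z) = -0.0191+0.3643z
sphere 1 gives Az²+Bz+C=0 with A=1.2124, B=0.0869, C=-0.0701;  B²−4AC=0.3477;  roots -0.2790, 0.2073;  negative root z = -0.2790
x = 0.0902, y = -0.1207

(0.0902, -0.1207, -0.2790)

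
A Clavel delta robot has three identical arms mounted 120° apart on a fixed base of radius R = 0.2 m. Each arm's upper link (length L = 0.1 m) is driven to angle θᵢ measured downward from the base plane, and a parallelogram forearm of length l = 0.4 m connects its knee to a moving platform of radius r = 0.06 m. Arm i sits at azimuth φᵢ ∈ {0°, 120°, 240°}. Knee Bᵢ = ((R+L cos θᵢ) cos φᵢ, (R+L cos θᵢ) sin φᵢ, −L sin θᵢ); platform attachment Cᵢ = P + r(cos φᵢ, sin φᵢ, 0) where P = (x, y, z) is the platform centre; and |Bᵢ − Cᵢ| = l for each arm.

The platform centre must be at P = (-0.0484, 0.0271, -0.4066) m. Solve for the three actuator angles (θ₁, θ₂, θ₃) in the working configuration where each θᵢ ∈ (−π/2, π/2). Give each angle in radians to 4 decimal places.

rotate P by −φ1: (-0.0484, 0.0271, -0.4066)
  e−x'=0.1884;  (l²−L²−(e−x')²−y'²−z²)/2L = -0.2578
  θ1 = atan2(B,A) + arccos(C/0.4481) = 1.0468
arm 2 (φ=120.0°): x'=0.0477, y'=0.0284
  e−x'=0.0923;  (l²−L²−(e−x')²−y'²−z²)/2L = -0.1233
  √(A²+B²)=0.4170;  θ2 = -1.3475+1.8709 ≈ 0.5234
rotate P by −φ3: (0.0007, -0.0555, -0.4066)
  A cos θ + B sin θ = C:  0.1393·cos θ + -0.4066·sin θ = -0.1890
  θ3 = atan2(B,A) + arccos(C/0.4298) = 0.7853

θ₁ = 1.0468, θ₂ = 0.5234, θ₃ = 0.7853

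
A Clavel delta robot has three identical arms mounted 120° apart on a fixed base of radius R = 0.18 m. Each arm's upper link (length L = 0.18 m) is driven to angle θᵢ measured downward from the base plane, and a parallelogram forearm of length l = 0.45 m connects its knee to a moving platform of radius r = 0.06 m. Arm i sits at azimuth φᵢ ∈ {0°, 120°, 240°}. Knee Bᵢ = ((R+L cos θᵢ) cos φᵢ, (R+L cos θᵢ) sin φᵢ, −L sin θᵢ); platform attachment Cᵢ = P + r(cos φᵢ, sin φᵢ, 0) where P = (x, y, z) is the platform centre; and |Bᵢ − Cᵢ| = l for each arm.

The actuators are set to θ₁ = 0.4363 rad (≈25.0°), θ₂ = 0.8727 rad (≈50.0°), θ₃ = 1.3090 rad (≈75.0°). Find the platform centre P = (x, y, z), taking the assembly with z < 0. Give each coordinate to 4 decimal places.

(0.1348, 0.0879, -0.4917)

φ1=0.0°: virtual centre (0.2831, 0.0000, -0.0761), radius l
arm 2 at φ=120.0°: (R−r)+L cos θ2 = 0.2357;  O2 = (-0.1178, 0.2041, -0.1379)
O3 = (0.1666·cos240.0°, 0.1666·sin240.0°, -0.1739) = (-0.0833, -0.1443, -0.1739)
eliminate P² terms by subtracting sphere 1 from 2 and 3
[-0.8020 0.4082 -0.1237]·P = -0.0114;  [-0.7329 -0.2885 -0.1956]·P = -0.0280
det = 0.5306;  x = 0.0277+-0.2177z,  y = 0.0266+-0.1249z
into |P−O₁|² = l²: 1.0630z² + 0.2567z + -0.1308 = 0;  Δ = 0.6219;  z = -0.4917 or 0.2502 → z<0 root = -0.4917
x = 0.1348, y = 0.0879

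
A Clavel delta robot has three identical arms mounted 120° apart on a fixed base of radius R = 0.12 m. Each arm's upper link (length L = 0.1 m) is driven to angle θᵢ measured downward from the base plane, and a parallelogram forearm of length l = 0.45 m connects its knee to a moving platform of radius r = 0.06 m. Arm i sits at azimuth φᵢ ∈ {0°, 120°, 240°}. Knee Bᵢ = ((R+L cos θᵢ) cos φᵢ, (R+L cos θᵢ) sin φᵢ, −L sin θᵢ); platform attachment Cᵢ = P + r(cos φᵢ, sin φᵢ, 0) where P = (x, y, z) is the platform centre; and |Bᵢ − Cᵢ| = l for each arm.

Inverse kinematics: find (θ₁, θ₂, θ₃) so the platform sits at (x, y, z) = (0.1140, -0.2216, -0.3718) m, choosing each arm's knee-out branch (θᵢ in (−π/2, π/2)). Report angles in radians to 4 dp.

θ₁ = -0.1741, θ₂ = 1.1347, θ₃ = -0.2615

rotate P by −φ1: (0.1140, -0.2216, -0.3718)
  A cos θ + B sin θ = C:  -0.0540·cos θ + -0.3718·sin θ = 0.0112
  γ=atan2(-0.3718,-0.0540)=-1.7150;  ψ=arccos(0.0298)=1.5410;  θ1=γ+ψ≈-0.1741
rotate P by −φ2: (-0.2489, 0.0121, -0.3718)
  A=0.3089, B=-0.3718, C=(l²−L²−A²−y'²−z²)/(2L)=-0.2065
  √(A²+B²)=0.4834;  θ2 = -0.8775+2.0123 ≈ 1.1347
arm 3 (φ=240.0°): x'=0.1349, y'=0.2095
  e−x'=-0.0749;  (l²−L²−(e−x')²−y'²−z²)/2L = 0.0238
  √(A²+B²)=0.3793;  θ3 = -1.7696+1.5081 ≈ -0.2615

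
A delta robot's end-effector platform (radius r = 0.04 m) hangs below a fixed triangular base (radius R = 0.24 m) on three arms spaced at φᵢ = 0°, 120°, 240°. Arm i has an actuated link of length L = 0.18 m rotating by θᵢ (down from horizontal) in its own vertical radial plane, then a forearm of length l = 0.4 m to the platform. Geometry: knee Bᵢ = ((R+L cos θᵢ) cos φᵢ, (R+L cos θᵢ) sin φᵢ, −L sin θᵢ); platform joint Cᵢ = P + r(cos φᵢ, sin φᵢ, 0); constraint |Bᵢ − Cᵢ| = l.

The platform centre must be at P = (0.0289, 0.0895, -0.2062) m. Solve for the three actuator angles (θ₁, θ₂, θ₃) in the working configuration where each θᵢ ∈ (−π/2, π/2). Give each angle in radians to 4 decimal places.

arm 1 (φ=0.0°): x'=0.0289, y'=0.0895
  A=0.1711, B=-0.2062, C=(l²−L²−A²−y'²−z²)/(2L)=0.1328
  √(A²+B²)=0.2679;  θ1 = -0.8782+1.0524 ≈ 0.1742
rotate P by −φ2: (0.0631, -0.0698, -0.2062)
  e−x'=0.1369;  (l²−L²−(e−x')²−y'²−z²)/2L = 0.1707
  √(A²+B²)=0.2475;  θ2 = -0.9846+0.8097 ≈ -0.1748
arm 3 (φ=240.0°): x'=-0.0920, y'=-0.0197
  A=0.2920, B=-0.2062, C=(l²−L²−A²−y'²−z²)/(2L)=-0.0015
  √(A²+B²)=0.3574;  θ3 = -0.6149+1.5751 ≈ 0.9601

θ₁ = 0.1742, θ₂ = -0.1748, θ₃ = 0.9601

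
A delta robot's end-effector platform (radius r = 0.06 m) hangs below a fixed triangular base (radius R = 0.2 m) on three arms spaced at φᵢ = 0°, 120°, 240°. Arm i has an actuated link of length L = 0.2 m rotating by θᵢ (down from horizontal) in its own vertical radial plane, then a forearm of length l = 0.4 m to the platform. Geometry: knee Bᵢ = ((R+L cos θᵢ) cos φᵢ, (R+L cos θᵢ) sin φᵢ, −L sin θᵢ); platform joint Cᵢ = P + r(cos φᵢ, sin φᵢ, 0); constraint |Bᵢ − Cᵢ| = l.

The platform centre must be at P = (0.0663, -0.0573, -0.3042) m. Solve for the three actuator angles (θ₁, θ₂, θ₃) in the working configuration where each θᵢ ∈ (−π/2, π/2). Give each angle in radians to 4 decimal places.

θ₁ = 0.0874, θ₂ = 0.7851, θ₃ = 0.3492

φ1=0.0° → target in arm frame (0.0663, -0.0573)
  e−x'=0.0737;  (l²−L²−(e−x')²−y'²−z²)/2L = 0.0469
  γ=atan2(-0.3042,0.0737)=-1.3331;  ψ=arccos(0.1497)=1.4205;  θ1=γ+ψ≈0.0874
arm 2 (φ=120.0°): x'=-0.0828, y'=-0.0288
  A cos θ + B sin θ = C:  0.2228·cos θ + -0.3042·sin θ = -0.0575
  θ2 = atan2(B,A) + arccos(C/0.3770) = 0.7851
φ3=240.0° → target in arm frame (0.0165, 0.0861)
  A=0.1235, B=-0.3042, C=(l²−L²−A²−y'²−z²)/(2L)=0.0120
  √(A²+B²)=0.3283;  θ3 = -1.1851+1.5343 ≈ 0.3492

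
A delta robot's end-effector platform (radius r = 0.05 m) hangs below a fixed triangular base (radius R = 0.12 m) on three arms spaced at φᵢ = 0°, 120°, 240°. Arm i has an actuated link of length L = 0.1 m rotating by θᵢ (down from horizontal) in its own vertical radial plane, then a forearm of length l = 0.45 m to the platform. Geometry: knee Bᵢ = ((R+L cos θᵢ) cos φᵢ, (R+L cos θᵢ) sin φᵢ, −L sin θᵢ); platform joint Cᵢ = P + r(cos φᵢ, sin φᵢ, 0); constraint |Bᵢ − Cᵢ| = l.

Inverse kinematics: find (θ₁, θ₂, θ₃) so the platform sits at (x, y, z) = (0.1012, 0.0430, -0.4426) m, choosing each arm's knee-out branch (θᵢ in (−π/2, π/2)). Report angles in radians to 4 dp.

θ₁ = -0.0003, θ₂ = 0.4358, θ₃ = 0.6977

φ1=0.0° → target in arm frame (0.1012, 0.0430)
  A cos θ + B sin θ = C:  -0.0312·cos θ + -0.4426·sin θ = -0.0311
  √(A²+B²)=0.4437;  θ1 = -1.6412+1.6409 ≈ -0.0003
φ2=120.0° → target in arm frame (-0.0134, -0.1091)
  A=0.0834, B=-0.4426, C=(l²−L²−A²−y'²−z²)/(2L)=-0.1113
  θ2 = atan2(B,A) + arccos(C/0.4504) = 0.4358
rotate P by −φ3: (-0.0878, 0.0661, -0.4426)
  A cos θ + B sin θ = C:  0.1578·cos θ + -0.4426·sin θ = -0.1634
  √(A²+B²)=0.4699;  θ3 = -1.2282+1.9260 ≈ 0.6977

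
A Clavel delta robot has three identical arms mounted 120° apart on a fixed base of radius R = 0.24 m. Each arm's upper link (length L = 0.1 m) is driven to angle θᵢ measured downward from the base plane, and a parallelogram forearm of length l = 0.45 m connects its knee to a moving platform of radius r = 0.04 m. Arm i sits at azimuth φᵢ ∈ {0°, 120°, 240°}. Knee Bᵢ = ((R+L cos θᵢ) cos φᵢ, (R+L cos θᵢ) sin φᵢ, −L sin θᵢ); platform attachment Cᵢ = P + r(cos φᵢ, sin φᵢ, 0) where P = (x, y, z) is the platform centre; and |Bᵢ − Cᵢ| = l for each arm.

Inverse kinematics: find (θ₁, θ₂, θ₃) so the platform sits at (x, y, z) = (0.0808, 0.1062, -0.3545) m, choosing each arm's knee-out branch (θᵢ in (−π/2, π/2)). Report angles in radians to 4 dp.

θ₁ = -0.2612, θ₂ = 0.0005, θ₃ = 1.2222

rotate P by −φ1: (0.0808, 0.1062, -0.3545)
  A=0.1192, B=-0.3545, C=(l²−L²−A²−y'²−z²)/(2L)=0.2067
  √(A²+B²)=0.3740;  θ1 = -1.2464+0.9852 ≈ -0.2612
φ2=120.0° → target in arm frame (0.0516, -0.1231)
  A cos θ + B sin θ = C:  0.1484·cos θ + -0.3545·sin θ = 0.1483
  θ2 = atan2(B,A) + arccos(C/0.3843) = 0.0005
rotate P by −φ3: (-0.1324, 0.0169, -0.3545)
  A cos θ + B sin θ = C:  0.3324·cos θ + -0.3545·sin θ = -0.2196
  √(A²+B²)=0.4859;  θ3 = -0.8176+2.0398 ≈ 1.2222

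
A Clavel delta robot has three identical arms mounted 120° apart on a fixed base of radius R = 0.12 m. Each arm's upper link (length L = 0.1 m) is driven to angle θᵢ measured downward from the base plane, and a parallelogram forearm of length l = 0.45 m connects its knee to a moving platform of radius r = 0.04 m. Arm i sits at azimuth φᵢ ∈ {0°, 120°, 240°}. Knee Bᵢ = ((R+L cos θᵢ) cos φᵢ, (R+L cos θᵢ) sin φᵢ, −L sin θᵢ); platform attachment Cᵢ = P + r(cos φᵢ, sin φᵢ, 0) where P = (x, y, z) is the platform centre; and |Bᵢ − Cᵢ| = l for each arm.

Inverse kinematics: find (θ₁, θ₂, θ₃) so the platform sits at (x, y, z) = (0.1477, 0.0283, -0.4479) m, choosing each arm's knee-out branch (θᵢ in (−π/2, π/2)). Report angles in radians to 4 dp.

arm 1 (φ=0.0°): x'=0.1477, y'=0.0283
  A cos θ + B sin θ = C:  -0.0677·cos θ + -0.4479·sin θ = -0.0675
  √(A²+B²)=0.4530;  θ1 = -1.7208+1.7203 ≈ -0.0005
φ2=120.0° → target in arm frame (-0.0493, -0.1421)
  A=0.1293, B=-0.4479, C=(l²−L²−A²−y'²−z²)/(2L)=-0.2251
  θ2 = atan2(B,A) + arccos(C/0.4662) = 0.7851
arm 3 (φ=240.0°): x'=-0.0984, y'=0.1138
  A=0.1784, B=-0.4479, C=(l²−L²−A²−y'²−z²)/(2L)=-0.2643
  √(A²+B²)=0.4821;  θ3 = -1.1918+2.1511 ≈ 0.9593

θ₁ = -0.0005, θ₂ = 0.7851, θ₃ = 0.9593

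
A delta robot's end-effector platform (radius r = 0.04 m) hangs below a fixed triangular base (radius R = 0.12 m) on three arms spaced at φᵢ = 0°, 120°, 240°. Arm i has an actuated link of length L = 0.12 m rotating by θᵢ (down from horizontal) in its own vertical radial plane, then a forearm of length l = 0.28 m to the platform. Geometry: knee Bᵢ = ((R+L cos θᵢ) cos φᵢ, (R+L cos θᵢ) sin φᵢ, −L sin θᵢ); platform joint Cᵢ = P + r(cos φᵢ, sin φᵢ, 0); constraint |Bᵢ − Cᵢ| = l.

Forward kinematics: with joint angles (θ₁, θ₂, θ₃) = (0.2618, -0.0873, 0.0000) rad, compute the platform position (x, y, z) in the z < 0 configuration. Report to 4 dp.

(-0.0258, 0.0060, -0.2019)

arm 1 at φ=0.0°: (R−r)+L cos θ1 = 0.1959;  S1 = (0.1959, 0.0000, -0.0311)
arm 2 at φ=120.0°: (R−r)+L cos θ2 = 0.1995;  S2 = (-0.0998, 0.1728, 0.0105)
arm 3 at φ=240.0°: (R−r)+L cos θ3 = 0.2000;  S3 = (-0.1000, -0.1732, 0.0000)
eliminate P² terms by subtracting sphere 1 from 2 and 3
plane₁₂: -0.5914x+0.3456y+0.0830z = 0.0006
det = 0.4094;  x = -0.0010+0.1227z,  y = -0.0001+-0.0303z
into |P−S₁|² = l²: 1.0160z² + 0.0138z + -0.0386 = 0;  Δ = 0.1572;  z = -0.2019 or 0.1884 → z<0 root = -0.2019
x = -0.0258, y = 0.0060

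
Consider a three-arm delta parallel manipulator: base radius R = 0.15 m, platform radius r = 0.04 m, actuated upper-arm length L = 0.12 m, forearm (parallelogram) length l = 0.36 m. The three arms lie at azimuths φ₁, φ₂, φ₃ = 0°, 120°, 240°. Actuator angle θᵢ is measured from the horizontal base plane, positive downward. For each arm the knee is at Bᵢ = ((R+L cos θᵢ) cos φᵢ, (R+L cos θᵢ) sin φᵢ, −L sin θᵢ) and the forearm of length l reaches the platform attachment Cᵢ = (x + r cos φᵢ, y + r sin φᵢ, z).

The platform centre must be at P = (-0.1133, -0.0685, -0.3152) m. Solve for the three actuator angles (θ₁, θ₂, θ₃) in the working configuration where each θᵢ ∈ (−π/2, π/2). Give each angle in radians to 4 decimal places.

θ₁ = 1.0471, θ₂ = 0.5231, θ₃ = -0.1747

arm 1 (φ=0.0°): x'=-0.1133, y'=-0.0685
  A cos θ + B sin θ = C:  0.2233·cos θ + -0.3152·sin θ = -0.1613
  θ1 = atan2(B,A) + arccos(C/0.3863) = 1.0471
arm 2 (φ=120.0°): x'=-0.0027, y'=0.1324
  e−x'=0.1127;  (l²−L²−(e−x')²−y'²−z²)/2L = -0.0599
  θ2 = atan2(B,A) + arccos(C/0.3347) = 0.5231
rotate P by −φ3: (0.1160, -0.0639, -0.3152)
  A=-0.0060, B=-0.3152, C=(l²−L²−A²−y'²−z²)/(2L)=0.0489
  θ3 = atan2(B,A) + arccos(C/0.3153) = -0.1747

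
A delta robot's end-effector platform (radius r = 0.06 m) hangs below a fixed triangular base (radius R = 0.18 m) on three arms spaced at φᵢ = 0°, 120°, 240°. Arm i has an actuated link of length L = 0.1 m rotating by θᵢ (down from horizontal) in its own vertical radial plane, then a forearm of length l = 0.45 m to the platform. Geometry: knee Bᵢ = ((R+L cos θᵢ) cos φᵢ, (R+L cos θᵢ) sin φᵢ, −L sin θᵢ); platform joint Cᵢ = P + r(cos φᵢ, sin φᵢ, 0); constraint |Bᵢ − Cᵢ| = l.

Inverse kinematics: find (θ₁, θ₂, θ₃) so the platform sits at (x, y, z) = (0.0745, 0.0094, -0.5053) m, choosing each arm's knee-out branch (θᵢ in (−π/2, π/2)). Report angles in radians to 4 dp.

θ₁ = 0.7849, θ₂ = 1.3082, θ₃ = 1.3959

rotate P by −φ1: (0.0745, 0.0094, -0.5053)
  A=0.0455, B=-0.5053, C=(l²−L²−A²−y'²−z²)/(2L)=-0.3249
  θ1 = atan2(B,A) + arccos(C/0.5073) = 0.7849
arm 2 (φ=120.0°): x'=-0.0291, y'=-0.0692
  A=0.1491, B=-0.5053, C=(l²−L²−A²−y'²−z²)/(2L)=-0.4493
  √(A²+B²)=0.5268;  θ2 = -1.2838+2.5920 ≈ 1.3082
φ3=240.0° → target in arm frame (-0.0454, 0.0598)
  e−x'=0.1654;  (l²−L²−(e−x')²−y'²−z²)/2L = -0.4688
  θ3 = atan2(B,A) + arccos(C/0.5317) = 1.3959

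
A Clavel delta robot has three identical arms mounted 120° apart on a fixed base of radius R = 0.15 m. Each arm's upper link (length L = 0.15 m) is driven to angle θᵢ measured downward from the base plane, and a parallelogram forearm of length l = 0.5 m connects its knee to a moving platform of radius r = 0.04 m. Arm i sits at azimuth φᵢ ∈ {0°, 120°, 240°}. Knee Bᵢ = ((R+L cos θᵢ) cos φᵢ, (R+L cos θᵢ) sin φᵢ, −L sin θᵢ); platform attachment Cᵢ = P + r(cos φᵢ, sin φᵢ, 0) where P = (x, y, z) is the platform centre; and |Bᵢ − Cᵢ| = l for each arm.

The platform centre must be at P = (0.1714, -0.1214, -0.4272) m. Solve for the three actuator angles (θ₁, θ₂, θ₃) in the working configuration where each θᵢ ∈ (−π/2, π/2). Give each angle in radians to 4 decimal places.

arm 1 (φ=0.0°): x'=0.1714, y'=-0.1214
  A cos θ + B sin θ = C:  -0.0614·cos θ + -0.4272·sin θ = 0.0883
  γ=atan2(-0.4272,-0.0614)=-1.7135;  ψ=arccos(0.2046)=1.3647;  θ1=γ+ψ≈-0.3488
arm 2 (φ=120.0°): x'=-0.1908, y'=-0.0877
  A=0.3008, B=-0.4272, C=(l²−L²−A²−y'²−z²)/(2L)=-0.1773
  θ2 = atan2(B,A) + arccos(C/0.5225) = 0.9598
φ3=240.0° → target in arm frame (0.0194, 0.2091)
  A cos θ + B sin θ = C:  0.0906·cos θ + -0.4272·sin θ = -0.0231
  θ3 = atan2(B,A) + arccos(C/0.4367) = 0.2619

θ₁ = -0.3488, θ₂ = 0.9598, θ₃ = 0.2619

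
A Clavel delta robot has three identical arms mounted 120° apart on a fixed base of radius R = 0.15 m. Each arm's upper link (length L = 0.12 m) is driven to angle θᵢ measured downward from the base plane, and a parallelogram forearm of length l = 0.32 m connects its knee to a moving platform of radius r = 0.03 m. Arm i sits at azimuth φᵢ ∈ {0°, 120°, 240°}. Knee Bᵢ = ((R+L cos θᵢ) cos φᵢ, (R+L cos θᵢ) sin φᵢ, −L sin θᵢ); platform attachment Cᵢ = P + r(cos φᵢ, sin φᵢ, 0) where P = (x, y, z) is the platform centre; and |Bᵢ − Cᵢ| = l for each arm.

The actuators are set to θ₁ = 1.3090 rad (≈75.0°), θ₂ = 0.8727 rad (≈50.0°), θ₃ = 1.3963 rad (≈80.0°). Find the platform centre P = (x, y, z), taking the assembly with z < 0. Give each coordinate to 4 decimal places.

(-0.0209, 0.0552, -0.3801)

centre 1 = (0.1511·cos0.0°, 0.1511·sin0.0°, -0.1159) = (0.1511, 0.0000, -0.1159)
arm 2 at φ=120.0°: (R−r)+L cos θ2 = 0.1971;  centre 2 = (-0.0986, 0.1707, -0.0919)
arm 3 at φ=240.0°: (R−r)+L cos θ3 = 0.1408;  centre 3 = (-0.0704, -0.1220, -0.1182)
|centre ₂|²−|centre ₁|² = 0.0111;  |centre ₃|²−|centre ₁|² = -0.0025
[-0.4992 0.3414 0.0480]·P = 0.0111;  [-0.4429 -0.2439 -0.0045]·P = -0.0025
det = 0.2730;  x = -0.0068+0.0372z,  y = 0.0224+-0.0861z
quadratic in z: (1.0088)z²+(0.2162)z+(-0.0635)=0, √Δ=0.5506 → z ∈ {-0.3801, 0.1657}; z = -0.3801 (taking z<0)
x = -0.0209, y = 0.0552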